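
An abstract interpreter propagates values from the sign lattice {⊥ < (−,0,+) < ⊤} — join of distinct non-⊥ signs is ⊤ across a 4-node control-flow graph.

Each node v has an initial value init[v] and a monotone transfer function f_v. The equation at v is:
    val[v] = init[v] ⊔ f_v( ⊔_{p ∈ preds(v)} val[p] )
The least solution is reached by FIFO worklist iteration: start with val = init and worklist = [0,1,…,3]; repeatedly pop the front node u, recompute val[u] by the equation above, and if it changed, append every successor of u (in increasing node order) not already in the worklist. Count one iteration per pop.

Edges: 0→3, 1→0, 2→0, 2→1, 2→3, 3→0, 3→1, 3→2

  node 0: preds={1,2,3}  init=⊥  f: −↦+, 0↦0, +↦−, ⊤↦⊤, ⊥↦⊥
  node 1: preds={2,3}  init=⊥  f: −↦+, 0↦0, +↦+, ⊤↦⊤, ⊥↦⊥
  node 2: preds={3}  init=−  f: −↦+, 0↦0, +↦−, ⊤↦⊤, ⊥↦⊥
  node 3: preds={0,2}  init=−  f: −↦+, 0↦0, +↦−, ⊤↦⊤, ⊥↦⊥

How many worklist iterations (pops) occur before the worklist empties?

9

Trace (9 dequeues):
  [1] u=0 | in − | out + | prev ⊥ | push {}
  [2] u=1 | in − | out + | prev ⊥ | push {0}
  [3] u=2 | in − | out ⊤ | prev − | push {1}
  [4] u=3 | in ⊤ | out ⊤ | prev − | push {2}
  [5] u=0 | in ⊤ | out ⊤ | prev + | push {3}
  [6] u=1 | in ⊤ | out ⊤ | prev + | push {0}
  [7] u=2 | in ⊤ | out ⊤ | ==
  [8] u=3 | in ⊤ | out ⊤ | ==
  [9] u=0 | in ⊤ | out ⊤ | ==

Converged values:
  [0] ⊤
  [1] ⊤
  [2] ⊤
  [3] ⊤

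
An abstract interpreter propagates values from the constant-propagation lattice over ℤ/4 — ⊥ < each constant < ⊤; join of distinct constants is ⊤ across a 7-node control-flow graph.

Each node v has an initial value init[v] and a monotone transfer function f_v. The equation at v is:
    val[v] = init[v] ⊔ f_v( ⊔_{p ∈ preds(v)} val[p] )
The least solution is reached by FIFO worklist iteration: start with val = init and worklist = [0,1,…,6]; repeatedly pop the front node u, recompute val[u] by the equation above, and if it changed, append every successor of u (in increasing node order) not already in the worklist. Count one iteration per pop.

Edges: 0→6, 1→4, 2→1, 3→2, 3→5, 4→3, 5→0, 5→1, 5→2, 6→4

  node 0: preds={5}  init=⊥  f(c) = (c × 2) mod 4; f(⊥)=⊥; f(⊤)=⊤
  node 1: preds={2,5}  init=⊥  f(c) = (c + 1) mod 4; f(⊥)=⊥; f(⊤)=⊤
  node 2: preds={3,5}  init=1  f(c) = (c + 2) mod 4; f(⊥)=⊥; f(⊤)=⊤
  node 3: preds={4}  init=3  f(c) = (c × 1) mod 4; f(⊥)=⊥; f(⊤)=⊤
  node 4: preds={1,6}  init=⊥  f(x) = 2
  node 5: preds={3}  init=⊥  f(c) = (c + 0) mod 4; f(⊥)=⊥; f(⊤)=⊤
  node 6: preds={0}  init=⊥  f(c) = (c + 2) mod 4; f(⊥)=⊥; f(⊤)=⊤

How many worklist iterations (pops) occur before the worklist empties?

19

Iteration log — 19 steps:
  step 1. node 0  ⊔preds=⊥  new=⊥  stable
  step 2. node 1  ⊔preds=1  new=2  old=⊥  +wl: 
  step 3. node 2  ⊔preds=3  new=1  stable
  step 4. node 3  ⊔preds=⊥  new=3  stable
  step 5. node 4  ⊔preds=2  new=2  old=⊥  +wl: 3
  step 6. node 5  ⊔preds=3  new=3  old=⊥  +wl: 0,1,2
  step 7. node 6  ⊔preds=⊥  new=⊥  stable
  step 8. node 3  ⊔preds=2  new=⊤  old=3  +wl: 5
  step 9. node 0  ⊔preds=3  new=2  old=⊥  +wl: 6
  step 10. node 1  ⊔preds=⊤  new=⊤  old=2  +wl: 4
  step 11. node 2  ⊔preds=⊤  new=⊤  old=1  +wl: 1
  step 12. node 5  ⊔preds=⊤  new=⊤  old=3  +wl: 0,2
  step 13. node 6  ⊔preds=2  new=0  old=⊥  +wl: 
  step 14. node 4  ⊔preds=⊤  new=2  stable
  step 15. node 1  ⊔preds=⊤  new=⊤  stable
  step 16. node 0  ⊔preds=⊤  new=⊤  old=2  +wl: 6
  step 17. node 2  ⊔preds=⊤  new=⊤  stable
  step 18. node 6  ⊔preds=⊤  new=⊤  old=0  +wl: 4
  step 19. node 4  ⊔preds=⊤  new=2  stable

Least fixpoint reached:
  node 0: ⊤
  node 1: ⊤
  node 2: ⊤
  node 3: ⊤
  node 4: 2
  node 5: ⊤
  node 6: ⊤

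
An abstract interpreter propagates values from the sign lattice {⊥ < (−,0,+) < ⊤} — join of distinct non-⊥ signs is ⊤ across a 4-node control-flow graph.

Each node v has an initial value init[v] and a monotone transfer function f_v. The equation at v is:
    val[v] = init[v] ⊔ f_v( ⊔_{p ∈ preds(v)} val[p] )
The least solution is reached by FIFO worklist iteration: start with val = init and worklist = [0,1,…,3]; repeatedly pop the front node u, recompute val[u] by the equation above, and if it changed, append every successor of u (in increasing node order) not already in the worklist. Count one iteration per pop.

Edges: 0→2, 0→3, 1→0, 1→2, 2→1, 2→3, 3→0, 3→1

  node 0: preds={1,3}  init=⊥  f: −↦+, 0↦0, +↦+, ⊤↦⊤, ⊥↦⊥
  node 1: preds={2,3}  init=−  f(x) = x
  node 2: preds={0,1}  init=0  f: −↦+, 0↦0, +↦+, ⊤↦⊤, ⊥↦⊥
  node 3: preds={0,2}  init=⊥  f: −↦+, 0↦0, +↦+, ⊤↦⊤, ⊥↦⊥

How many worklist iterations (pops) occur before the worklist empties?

8

Iteration log — 8 steps:
  step 1. node 0  ⊔preds=−  new=+  old=⊥  +wl: 
  step 2. node 1  ⊔preds=0  new=⊤  old=−  +wl: 0
  step 3. node 2  ⊔preds=⊤  new=⊤  old=0  +wl: 1
  step 4. node 3  ⊔preds=⊤  new=⊤  old=⊥  +wl: 
  step 5. node 0  ⊔preds=⊤  new=⊤  old=+  +wl: 2,3
  step 6. node 1  ⊔preds=⊤  new=⊤  stable
  step 7. node 2  ⊔preds=⊤  new=⊤  stable
  step 8. node 3  ⊔preds=⊤  new=⊤  stable

Least fixpoint reached:
  node 0: ⊤
  node 1: ⊤
  node 2: ⊤
  node 3: ⊤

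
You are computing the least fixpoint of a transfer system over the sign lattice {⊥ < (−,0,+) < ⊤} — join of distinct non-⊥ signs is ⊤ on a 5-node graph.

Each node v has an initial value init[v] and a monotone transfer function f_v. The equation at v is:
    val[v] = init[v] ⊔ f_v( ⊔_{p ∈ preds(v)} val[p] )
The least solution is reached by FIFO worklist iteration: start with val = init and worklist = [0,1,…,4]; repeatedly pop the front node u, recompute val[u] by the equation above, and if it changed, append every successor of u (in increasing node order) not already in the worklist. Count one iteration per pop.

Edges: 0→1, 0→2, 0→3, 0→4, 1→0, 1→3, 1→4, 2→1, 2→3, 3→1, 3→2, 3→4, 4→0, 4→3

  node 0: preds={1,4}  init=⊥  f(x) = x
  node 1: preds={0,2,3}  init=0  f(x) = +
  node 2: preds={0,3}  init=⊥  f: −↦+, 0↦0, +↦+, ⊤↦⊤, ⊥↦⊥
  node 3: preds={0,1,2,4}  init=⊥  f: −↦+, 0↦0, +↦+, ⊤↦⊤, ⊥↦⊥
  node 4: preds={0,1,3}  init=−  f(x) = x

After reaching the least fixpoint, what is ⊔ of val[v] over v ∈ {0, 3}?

⊤

Worklist (9 pops):
  #1 pop 0: in=⊤ → ⊤ (was ⊥); enqueue []
  #2 pop 1: in=⊤ → ⊤ (was 0); enqueue [0]
  #3 pop 2: in=⊤ → ⊤ (was ⊥); enqueue [1]
  #4 pop 3: in=⊤ → ⊤ (was ⊥); enqueue [2]
  #5 pop 4: in=⊤ → ⊤ (was −); enqueue [3]
  #6 pop 0: in=⊤ → ⊤ (no change)
  #7 pop 1: in=⊤ → ⊤ (no change)
  #8 pop 2: in=⊤ → ⊤ (no change)
  #9 pop 3: in=⊤ → ⊤ (no change)

Fixpoint:
  val[0] = ⊤
  val[1] = ⊤
  val[2] = ⊤
  val[3] = ⊤
  val[4] = ⊤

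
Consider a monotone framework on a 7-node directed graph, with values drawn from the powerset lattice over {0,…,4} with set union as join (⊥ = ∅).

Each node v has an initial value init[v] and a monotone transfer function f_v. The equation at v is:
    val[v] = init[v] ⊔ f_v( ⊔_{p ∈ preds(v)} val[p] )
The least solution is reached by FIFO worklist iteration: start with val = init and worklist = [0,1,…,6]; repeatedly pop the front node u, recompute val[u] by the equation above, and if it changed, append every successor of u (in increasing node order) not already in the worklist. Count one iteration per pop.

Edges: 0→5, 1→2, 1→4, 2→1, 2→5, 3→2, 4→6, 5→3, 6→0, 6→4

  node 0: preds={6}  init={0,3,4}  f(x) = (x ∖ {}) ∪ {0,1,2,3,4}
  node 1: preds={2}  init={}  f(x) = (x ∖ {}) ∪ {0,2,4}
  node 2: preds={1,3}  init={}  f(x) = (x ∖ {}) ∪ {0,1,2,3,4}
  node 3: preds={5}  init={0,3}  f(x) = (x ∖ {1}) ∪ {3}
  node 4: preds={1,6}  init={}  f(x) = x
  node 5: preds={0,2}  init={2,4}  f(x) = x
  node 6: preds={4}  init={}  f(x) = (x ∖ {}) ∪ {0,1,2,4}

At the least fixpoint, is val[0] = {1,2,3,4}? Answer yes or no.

no

Trace (15 dequeues):
  [1] u=0 | in {} | out {0,1,2,3,4} | prev {0,3,4} | push {}
  [2] u=1 | in {} | out {0,2,4} | prev {} | push {}
  [3] u=2 | in {0,2,3,4} | out {0,1,2,3,4} | prev {} | push {1}
  [4] u=3 | in {2,4} | out {0,2,3,4} | prev {0,3} | push {2}
  [5] u=4 | in {0,2,4} | out {0,2,4} | prev {} | push {}
  [6] u=5 | in {0,1,2,3,4} | out {0,1,2,3,4} | prev {2,4} | push {3}
  [7] u=6 | in {0,2,4} | out {0,1,2,4} | prev {} | push {0,4}
  [8] u=1 | in {0,1,2,3,4} | out {0,1,2,3,4} | prev {0,2,4} | push {}
  [9] u=2 | in {0,1,2,3,4} | out {0,1,2,3,4} | ==
  [10] u=3 | in {0,1,2,3,4} | out {0,2,3,4} | ==
  [11] u=0 | in {0,1,2,4} | out {0,1,2,3,4} | ==
  [12] u=4 | in {0,1,2,3,4} | out {0,1,2,3,4} | prev {0,2,4} | push {6}
  [13] u=6 | in {0,1,2,3,4} | out {0,1,2,3,4} | prev {0,1,2,4} | push {0,4}
  [14] u=0 | in {0,1,2,3,4} | out {0,1,2,3,4} | ==
  [15] u=4 | in {0,1,2,3,4} | out {0,1,2,3,4} | ==

Converged values:
  [0] {0,1,2,3,4}
  [1] {0,1,2,3,4}
  [2] {0,1,2,3,4}
  [3] {0,2,3,4}
  [4] {0,1,2,3,4}
  [5] {0,1,2,3,4}
  [6] {0,1,2,3,4}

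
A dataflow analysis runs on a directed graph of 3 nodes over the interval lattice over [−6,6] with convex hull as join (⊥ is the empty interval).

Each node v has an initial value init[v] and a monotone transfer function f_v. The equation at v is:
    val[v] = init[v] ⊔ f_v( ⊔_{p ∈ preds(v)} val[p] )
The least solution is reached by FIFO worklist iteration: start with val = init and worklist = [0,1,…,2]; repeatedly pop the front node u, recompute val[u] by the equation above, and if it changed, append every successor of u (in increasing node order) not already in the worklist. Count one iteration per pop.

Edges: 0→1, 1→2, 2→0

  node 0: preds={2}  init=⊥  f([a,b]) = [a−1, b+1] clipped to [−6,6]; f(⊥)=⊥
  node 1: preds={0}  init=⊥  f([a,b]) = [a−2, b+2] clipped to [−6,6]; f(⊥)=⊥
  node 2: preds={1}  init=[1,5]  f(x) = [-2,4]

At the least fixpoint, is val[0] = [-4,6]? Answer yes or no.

no

Trace (6 dequeues):
  [1] u=0 | in [1,5] | out [0,6] | prev ⊥ | push {}
  [2] u=1 | in [0,6] | out [-2,6] | prev ⊥ | push {}
  [3] u=2 | in [-2,6] | out [-2,5] | prev [1,5] | push {0}
  [4] u=0 | in [-2,5] | out [-3,6] | prev [0,6] | push {1}
  [5] u=1 | in [-3,6] | out [-5,6] | prev [-2,6] | push {2}
  [6] u=2 | in [-5,6] | out [-2,5] | ==

Converged values:
  [0] [-3,6]
  [1] [-5,6]
  [2] [-2,5]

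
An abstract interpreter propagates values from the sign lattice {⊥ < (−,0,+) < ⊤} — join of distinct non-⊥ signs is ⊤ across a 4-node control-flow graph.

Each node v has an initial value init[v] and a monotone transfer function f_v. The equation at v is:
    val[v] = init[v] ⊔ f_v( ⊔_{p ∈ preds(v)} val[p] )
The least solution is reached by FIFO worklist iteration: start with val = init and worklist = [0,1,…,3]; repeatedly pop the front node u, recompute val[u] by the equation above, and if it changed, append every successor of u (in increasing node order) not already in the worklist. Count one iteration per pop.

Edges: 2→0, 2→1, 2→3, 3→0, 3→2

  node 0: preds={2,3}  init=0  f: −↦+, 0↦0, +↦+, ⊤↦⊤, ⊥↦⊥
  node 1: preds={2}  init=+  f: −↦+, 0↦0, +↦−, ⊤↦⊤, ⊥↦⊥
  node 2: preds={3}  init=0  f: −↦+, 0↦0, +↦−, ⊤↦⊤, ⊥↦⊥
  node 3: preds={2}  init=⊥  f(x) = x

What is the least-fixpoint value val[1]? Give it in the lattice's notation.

Trace (6 dequeues):
  [1] u=0 | in 0 | out 0 | ==
  [2] u=1 | in 0 | out ⊤ | prev + | push {}
  [3] u=2 | in ⊥ | out 0 | ==
  [4] u=3 | in 0 | out 0 | prev ⊥ | push {0,2}
  [5] u=0 | in 0 | out 0 | ==
  [6] u=2 | in 0 | out 0 | ==

Converged values:
  [0] 0
  [1] ⊤
  [2] 0
  [3] 0

⊤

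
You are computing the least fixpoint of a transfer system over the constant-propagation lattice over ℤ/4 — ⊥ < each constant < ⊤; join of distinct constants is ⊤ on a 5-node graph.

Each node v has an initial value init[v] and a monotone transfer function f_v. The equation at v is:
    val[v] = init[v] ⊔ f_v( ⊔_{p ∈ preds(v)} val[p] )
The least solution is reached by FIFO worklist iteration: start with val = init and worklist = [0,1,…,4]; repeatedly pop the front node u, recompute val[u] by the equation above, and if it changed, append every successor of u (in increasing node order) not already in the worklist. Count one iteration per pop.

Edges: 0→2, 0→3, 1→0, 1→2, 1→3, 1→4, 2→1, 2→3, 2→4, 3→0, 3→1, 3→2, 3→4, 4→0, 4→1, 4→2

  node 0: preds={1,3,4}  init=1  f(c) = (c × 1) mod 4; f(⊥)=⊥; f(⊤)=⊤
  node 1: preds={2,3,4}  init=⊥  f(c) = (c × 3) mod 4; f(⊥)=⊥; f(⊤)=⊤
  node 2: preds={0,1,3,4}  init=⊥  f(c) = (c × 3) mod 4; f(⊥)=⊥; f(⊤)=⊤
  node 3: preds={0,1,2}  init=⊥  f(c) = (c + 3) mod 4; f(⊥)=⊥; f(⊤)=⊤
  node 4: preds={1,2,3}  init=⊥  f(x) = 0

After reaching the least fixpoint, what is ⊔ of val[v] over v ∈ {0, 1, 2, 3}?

Trace (11 dequeues):
  [1] u=0 | in ⊥ | out 1 | ==
  [2] u=1 | in ⊥ | out ⊥ | ==
  [3] u=2 | in 1 | out 3 | prev ⊥ | push {1}
  [4] u=3 | in ⊤ | out ⊤ | prev ⊥ | push {0,2}
  [5] u=4 | in ⊤ | out 0 | prev ⊥ | push {}
  [6] u=1 | in ⊤ | out ⊤ | prev ⊥ | push {3,4}
  [7] u=0 | in ⊤ | out ⊤ | prev 1 | push {}
  [8] u=2 | in ⊤ | out ⊤ | prev 3 | push {1}
  [9] u=3 | in ⊤ | out ⊤ | ==
  [10] u=4 | in ⊤ | out 0 | ==
  [11] u=1 | in ⊤ | out ⊤ | ==

Converged values:
  [0] ⊤
  [1] ⊤
  [2] ⊤
  [3] ⊤
  [4] 0

⊤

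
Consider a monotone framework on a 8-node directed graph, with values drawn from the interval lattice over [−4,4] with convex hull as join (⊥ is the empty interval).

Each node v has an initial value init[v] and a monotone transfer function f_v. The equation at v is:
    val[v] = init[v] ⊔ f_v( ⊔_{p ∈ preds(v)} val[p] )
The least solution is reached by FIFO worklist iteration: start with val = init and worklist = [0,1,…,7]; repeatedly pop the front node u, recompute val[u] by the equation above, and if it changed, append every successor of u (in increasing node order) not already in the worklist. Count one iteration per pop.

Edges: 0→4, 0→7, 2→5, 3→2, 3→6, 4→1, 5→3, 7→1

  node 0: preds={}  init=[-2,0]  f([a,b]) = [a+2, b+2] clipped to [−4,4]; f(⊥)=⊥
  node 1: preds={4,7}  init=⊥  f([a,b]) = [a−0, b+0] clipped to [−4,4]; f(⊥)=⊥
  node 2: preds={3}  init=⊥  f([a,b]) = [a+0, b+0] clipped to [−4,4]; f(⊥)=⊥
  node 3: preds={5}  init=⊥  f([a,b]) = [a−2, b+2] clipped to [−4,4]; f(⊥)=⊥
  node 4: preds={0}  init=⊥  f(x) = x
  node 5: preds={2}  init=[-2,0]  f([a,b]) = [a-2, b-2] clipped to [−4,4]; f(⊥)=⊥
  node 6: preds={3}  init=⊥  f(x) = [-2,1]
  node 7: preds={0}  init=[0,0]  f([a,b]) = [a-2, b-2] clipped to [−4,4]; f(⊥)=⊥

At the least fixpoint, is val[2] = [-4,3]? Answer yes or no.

Worklist (12 pops):
  #1 pop 0: in=⊥ → [-2,0] (no change)
  #2 pop 1: in=[0,0] → [0,0] (was ⊥); enqueue []
  #3 pop 2: in=⊥ → ⊥ (no change)
  #4 pop 3: in=[-2,0] → [-4,2] (was ⊥); enqueue [2]
  #5 pop 4: in=[-2,0] → [-2,0] (was ⊥); enqueue [1]
  #6 pop 5: in=⊥ → [-2,0] (no change)
  #7 pop 6: in=[-4,2] → [-2,1] (was ⊥); enqueue []
  #8 pop 7: in=[-2,0] → [-4,0] (was [0,0]); enqueue []
  #9 pop 2: in=[-4,2] → [-4,2] (was ⊥); enqueue [5]
  #10 pop 1: in=[-4,0] → [-4,0] (was [0,0]); enqueue []
  #11 pop 5: in=[-4,2] → [-4,0] (was [-2,0]); enqueue [3]
  #12 pop 3: in=[-4,0] → [-4,2] (no change)

Fixpoint:
  val[0] = [-2,0]
  val[1] = [-4,0]
  val[2] = [-4,2]
  val[3] = [-4,2]
  val[4] = [-2,0]
  val[5] = [-4,0]
  val[6] = [-2,1]
  val[7] = [-4,0]

no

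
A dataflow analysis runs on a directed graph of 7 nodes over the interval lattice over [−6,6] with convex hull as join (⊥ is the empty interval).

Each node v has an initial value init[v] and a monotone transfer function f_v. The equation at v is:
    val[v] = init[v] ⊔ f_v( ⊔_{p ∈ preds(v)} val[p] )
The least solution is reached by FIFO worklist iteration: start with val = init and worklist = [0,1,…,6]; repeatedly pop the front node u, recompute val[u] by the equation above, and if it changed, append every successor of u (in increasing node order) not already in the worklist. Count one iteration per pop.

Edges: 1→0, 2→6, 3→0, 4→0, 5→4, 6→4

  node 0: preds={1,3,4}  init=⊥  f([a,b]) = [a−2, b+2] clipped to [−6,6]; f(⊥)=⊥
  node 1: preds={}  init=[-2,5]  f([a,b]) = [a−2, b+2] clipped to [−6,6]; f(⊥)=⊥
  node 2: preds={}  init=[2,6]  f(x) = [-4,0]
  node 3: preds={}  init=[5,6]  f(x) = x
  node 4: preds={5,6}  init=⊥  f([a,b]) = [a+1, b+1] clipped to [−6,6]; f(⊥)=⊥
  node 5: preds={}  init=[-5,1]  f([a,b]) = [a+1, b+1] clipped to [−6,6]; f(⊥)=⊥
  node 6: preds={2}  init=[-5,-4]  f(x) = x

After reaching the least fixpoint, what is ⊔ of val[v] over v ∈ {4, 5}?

Trace (10 dequeues):
  [1] u=0 | in [-2,6] | out [-4,6] | prev ⊥ | push {}
  [2] u=1 | in ⊥ | out [-2,5] | ==
  [3] u=2 | in ⊥ | out [-4,6] | prev [2,6] | push {}
  [4] u=3 | in ⊥ | out [5,6] | ==
  [5] u=4 | in [-5,1] | out [-4,2] | prev ⊥ | push {0}
  [6] u=5 | in ⊥ | out [-5,1] | ==
  [7] u=6 | in [-4,6] | out [-5,6] | prev [-5,-4] | push {4}
  [8] u=0 | in [-4,6] | out [-6,6] | prev [-4,6] | push {}
  [9] u=4 | in [-5,6] | out [-4,6] | prev [-4,2] | push {0}
  [10] u=0 | in [-4,6] | out [-6,6] | ==

Converged values:
  [0] [-6,6]
  [1] [-2,5]
  [2] [-4,6]
  [3] [5,6]
  [4] [-4,6]
  [5] [-5,1]
  [6] [-5,6]

[-5,6]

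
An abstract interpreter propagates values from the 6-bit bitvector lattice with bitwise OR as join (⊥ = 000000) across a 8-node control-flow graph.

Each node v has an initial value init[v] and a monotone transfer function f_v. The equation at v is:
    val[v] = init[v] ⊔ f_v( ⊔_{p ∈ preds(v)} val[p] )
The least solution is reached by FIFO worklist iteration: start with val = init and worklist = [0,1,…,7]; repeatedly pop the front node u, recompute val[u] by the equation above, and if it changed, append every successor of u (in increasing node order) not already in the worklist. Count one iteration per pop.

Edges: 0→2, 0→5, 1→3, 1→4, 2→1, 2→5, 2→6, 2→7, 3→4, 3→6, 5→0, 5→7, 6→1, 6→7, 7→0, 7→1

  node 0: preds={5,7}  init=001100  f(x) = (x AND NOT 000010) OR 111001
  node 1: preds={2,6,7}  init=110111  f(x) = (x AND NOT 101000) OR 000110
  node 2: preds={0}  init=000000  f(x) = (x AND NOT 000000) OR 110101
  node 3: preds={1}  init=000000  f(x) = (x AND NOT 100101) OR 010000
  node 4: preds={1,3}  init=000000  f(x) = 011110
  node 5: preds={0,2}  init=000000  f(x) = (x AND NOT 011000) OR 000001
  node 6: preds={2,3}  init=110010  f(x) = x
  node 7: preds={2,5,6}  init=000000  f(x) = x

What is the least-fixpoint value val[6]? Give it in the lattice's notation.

Trace (10 dequeues):
  [1] u=0 | in 000000 | out 111101 | prev 001100 | push {}
  [2] u=1 | in 110010 | out 110111 | ==
  [3] u=2 | in 111101 | out 111101 | prev 000000 | push {1}
  [4] u=3 | in 110111 | out 010010 | prev 000000 | push {}
  [5] u=4 | in 110111 | out 011110 | prev 000000 | push {}
  [6] u=5 | in 111101 | out 100101 | prev 000000 | push {0}
  [7] u=6 | in 111111 | out 111111 | prev 110010 | push {}
  [8] u=7 | in 111111 | out 111111 | prev 000000 | push {}
  [9] u=1 | in 111111 | out 110111 | ==
  [10] u=0 | in 111111 | out 111101 | ==

Converged values:
  [0] 111101
  [1] 110111
  [2] 111101
  [3] 010010
  [4] 011110
  [5] 100101
  [6] 111111
  [7] 111111

111111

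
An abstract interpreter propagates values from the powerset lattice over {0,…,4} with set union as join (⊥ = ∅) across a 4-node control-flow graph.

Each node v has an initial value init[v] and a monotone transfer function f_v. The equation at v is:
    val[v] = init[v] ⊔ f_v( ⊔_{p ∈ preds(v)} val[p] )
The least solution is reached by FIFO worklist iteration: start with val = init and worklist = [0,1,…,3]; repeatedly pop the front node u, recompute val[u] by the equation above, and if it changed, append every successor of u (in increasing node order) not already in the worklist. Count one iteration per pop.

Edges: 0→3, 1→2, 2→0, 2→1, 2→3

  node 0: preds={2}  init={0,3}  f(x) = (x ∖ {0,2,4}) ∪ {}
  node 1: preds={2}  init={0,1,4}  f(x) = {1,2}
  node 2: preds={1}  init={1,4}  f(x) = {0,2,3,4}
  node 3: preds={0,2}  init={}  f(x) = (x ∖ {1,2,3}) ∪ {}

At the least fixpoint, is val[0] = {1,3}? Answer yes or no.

Trace (6 dequeues):
  [1] u=0 | in {1,4} | out {0,1,3} | prev {0,3} | push {}
  [2] u=1 | in {1,4} | out {0,1,2,4} | prev {0,1,4} | push {}
  [3] u=2 | in {0,1,2,4} | out {0,1,2,3,4} | prev {1,4} | push {0,1}
  [4] u=3 | in {0,1,2,3,4} | out {0,4} | prev {} | push {}
  [5] u=0 | in {0,1,2,3,4} | out {0,1,3} | ==
  [6] u=1 | in {0,1,2,3,4} | out {0,1,2,4} | ==

Converged values:
  [0] {0,1,3}
  [1] {0,1,2,4}
  [2] {0,1,2,3,4}
  [3] {0,4}

no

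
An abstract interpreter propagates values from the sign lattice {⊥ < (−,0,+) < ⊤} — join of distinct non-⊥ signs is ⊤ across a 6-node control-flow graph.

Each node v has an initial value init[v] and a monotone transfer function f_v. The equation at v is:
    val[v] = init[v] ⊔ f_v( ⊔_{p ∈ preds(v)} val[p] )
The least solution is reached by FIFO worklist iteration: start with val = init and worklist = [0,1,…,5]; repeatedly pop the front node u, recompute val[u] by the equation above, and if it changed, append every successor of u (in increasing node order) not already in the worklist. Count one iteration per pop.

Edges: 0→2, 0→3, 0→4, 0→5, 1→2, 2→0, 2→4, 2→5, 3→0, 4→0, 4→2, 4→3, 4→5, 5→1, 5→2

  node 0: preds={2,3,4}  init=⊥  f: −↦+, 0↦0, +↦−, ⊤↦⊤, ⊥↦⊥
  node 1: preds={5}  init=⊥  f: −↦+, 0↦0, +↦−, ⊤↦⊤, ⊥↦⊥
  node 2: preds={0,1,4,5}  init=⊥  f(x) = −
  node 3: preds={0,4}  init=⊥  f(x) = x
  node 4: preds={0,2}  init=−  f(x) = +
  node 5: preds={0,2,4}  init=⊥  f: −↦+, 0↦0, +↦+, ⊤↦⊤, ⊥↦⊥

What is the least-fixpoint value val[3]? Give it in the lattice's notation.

Iteration log — 13 steps:
  step 1. node 0  ⊔preds=−  new=+  old=⊥  +wl: 
  step 2. node 1  ⊔preds=⊥  new=⊥  stable
  step 3. node 2  ⊔preds=⊤  new=−  old=⊥  +wl: 0
  step 4. node 3  ⊔preds=⊤  new=⊤  old=⊥  +wl: 
  step 5. node 4  ⊔preds=⊤  new=⊤  old=−  +wl: 2,3
  step 6. node 5  ⊔preds=⊤  new=⊤  old=⊥  +wl: 1
  step 7. node 0  ⊔preds=⊤  new=⊤  old=+  +wl: 4,5
  step 8. node 2  ⊔preds=⊤  new=−  stable
  step 9. node 3  ⊔preds=⊤  new=⊤  stable
  step 10. node 1  ⊔preds=⊤  new=⊤  old=⊥  +wl: 2
  step 11. node 4  ⊔preds=⊤  new=⊤  stable
  step 12. node 5  ⊔preds=⊤  new=⊤  stable
  step 13. node 2  ⊔preds=⊤  new=−  stable

Least fixpoint reached:
  node 0: ⊤
  node 1: ⊤
  node 2: −
  node 3: ⊤
  node 4: ⊤
  node 5: ⊤

⊤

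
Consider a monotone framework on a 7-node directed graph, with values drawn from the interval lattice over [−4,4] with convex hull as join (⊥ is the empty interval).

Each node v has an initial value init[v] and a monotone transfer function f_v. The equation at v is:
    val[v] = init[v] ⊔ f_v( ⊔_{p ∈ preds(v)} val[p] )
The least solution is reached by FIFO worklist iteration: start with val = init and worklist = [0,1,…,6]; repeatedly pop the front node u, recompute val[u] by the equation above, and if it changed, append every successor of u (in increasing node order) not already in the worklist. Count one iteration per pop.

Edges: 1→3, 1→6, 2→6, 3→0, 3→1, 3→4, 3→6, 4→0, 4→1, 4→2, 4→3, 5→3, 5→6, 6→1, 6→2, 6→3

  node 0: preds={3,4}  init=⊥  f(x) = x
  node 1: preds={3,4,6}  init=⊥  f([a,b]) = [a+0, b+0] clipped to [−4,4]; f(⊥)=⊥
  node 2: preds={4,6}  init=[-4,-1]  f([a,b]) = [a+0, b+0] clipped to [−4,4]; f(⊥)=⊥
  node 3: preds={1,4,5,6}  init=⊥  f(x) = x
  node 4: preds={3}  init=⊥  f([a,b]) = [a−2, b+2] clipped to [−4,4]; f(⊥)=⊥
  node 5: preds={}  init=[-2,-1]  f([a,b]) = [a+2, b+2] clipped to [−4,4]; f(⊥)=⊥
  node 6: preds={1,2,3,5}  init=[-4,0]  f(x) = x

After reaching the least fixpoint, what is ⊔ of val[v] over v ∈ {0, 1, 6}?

[-4,4]

Trace (24 dequeues):
  [1] u=0 | in ⊥ | out ⊥ | ==
  [2] u=1 | in [-4,0] | out [-4,0] | prev ⊥ | push {}
  [3] u=2 | in [-4,0] | out [-4,0] | prev [-4,-1] | push {}
  [4] u=3 | in [-4,0] | out [-4,0] | prev ⊥ | push {0,1}
  [5] u=4 | in [-4,0] | out [-4,2] | prev ⊥ | push {2,3}
  [6] u=5 | in ⊥ | out [-2,-1] | ==
  [7] u=6 | in [-4,0] | out [-4,0] | ==
  [8] u=0 | in [-4,2] | out [-4,2] | prev ⊥ | push {}
  [9] u=1 | in [-4,2] | out [-4,2] | prev [-4,0] | push {6}
  [10] u=2 | in [-4,2] | out [-4,2] | prev [-4,0] | push {}
  [11] u=3 | in [-4,2] | out [-4,2] | prev [-4,0] | push {0,1,4}
  [12] u=6 | in [-4,2] | out [-4,2] | prev [-4,0] | push {2,3}
  [13] u=0 | in [-4,2] | out [-4,2] | ==
  [14] u=1 | in [-4,2] | out [-4,2] | ==
  [15] u=4 | in [-4,2] | out [-4,4] | prev [-4,2] | push {0,1}
  [16] u=2 | in [-4,4] | out [-4,4] | prev [-4,2] | push {6}
  [17] u=3 | in [-4,4] | out [-4,4] | prev [-4,2] | push {4}
  [18] u=0 | in [-4,4] | out [-4,4] | prev [-4,2] | push {}
  [19] u=1 | in [-4,4] | out [-4,4] | prev [-4,2] | push {3}
  [20] u=6 | in [-4,4] | out [-4,4] | prev [-4,2] | push {1,2}
  [21] u=4 | in [-4,4] | out [-4,4] | ==
  [22] u=3 | in [-4,4] | out [-4,4] | ==
  [23] u=1 | in [-4,4] | out [-4,4] | ==
  [24] u=2 | in [-4,4] | out [-4,4] | ==

Converged values:
  [0] [-4,4]
  [1] [-4,4]
  [2] [-4,4]
  [3] [-4,4]
  [4] [-4,4]
  [5] [-2,-1]
  [6] [-4,4]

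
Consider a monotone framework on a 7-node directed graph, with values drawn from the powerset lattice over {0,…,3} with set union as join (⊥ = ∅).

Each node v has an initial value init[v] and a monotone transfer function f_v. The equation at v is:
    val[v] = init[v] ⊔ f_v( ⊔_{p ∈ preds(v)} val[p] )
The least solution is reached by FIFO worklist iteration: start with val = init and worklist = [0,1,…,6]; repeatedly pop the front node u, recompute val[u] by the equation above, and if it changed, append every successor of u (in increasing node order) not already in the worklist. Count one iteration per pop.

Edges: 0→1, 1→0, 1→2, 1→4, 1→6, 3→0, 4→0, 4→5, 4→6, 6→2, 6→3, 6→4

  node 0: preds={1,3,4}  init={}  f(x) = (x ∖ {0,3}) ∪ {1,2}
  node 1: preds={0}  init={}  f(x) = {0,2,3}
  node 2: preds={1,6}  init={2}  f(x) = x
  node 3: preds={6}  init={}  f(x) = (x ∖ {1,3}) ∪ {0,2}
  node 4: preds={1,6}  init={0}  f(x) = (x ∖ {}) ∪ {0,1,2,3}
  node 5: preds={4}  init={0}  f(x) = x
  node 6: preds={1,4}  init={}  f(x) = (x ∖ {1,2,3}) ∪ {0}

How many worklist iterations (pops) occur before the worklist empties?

11

Trace (11 dequeues):
  [1] u=0 | in {0} | out {1,2} | prev {} | push {}
  [2] u=1 | in {1,2} | out {0,2,3} | prev {} | push {0}
  [3] u=2 | in {0,2,3} | out {0,2,3} | prev {2} | push {}
  [4] u=3 | in {} | out {0,2} | prev {} | push {}
  [5] u=4 | in {0,2,3} | out {0,1,2,3} | prev {0} | push {}
  [6] u=5 | in {0,1,2,3} | out {0,1,2,3} | prev {0} | push {}
  [7] u=6 | in {0,1,2,3} | out {0} | prev {} | push {2,3,4}
  [8] u=0 | in {0,1,2,3} | out {1,2} | ==
  [9] u=2 | in {0,2,3} | out {0,2,3} | ==
  [10] u=3 | in {0} | out {0,2} | ==
  [11] u=4 | in {0,2,3} | out {0,1,2,3} | ==

Converged values:
  [0] {1,2}
  [1] {0,2,3}
  [2] {0,2,3}
  [3] {0,2}
  [4] {0,1,2,3}
  [5] {0,1,2,3}
  [6] {0}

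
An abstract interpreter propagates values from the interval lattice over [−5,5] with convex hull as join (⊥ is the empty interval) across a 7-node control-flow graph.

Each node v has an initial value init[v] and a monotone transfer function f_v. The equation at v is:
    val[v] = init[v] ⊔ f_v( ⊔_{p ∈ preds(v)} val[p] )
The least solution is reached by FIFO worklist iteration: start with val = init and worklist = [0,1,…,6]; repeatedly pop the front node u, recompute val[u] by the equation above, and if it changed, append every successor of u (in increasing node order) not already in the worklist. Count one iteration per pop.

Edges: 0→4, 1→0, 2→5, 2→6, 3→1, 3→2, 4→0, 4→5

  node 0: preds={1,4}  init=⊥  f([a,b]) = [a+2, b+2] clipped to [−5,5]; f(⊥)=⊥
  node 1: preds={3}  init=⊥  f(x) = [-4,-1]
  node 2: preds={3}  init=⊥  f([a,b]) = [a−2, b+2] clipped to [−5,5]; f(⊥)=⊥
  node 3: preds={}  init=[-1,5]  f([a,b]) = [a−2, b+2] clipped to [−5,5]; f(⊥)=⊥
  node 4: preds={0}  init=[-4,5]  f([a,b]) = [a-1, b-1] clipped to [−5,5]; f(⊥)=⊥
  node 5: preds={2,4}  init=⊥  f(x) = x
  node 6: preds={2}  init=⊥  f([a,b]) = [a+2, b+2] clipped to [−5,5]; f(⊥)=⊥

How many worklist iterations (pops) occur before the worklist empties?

Iteration log — 8 steps:
  step 1. node 0  ⊔preds=[-4,5]  new=[-2,5]  old=⊥  +wl: 
  step 2. node 1  ⊔preds=[-1,5]  new=[-4,-1]  old=⊥  +wl: 0
  step 3. node 2  ⊔preds=[-1,5]  new=[-3,5]  old=⊥  +wl: 
  step 4. node 3  ⊔preds=⊥  new=[-1,5]  stable
  step 5. node 4  ⊔preds=[-2,5]  new=[-4,5]  stable
  step 6. node 5  ⊔preds=[-4,5]  new=[-4,5]  old=⊥  +wl: 
  step 7. node 6  ⊔preds=[-3,5]  new=[-1,5]  old=⊥  +wl: 
  step 8. node 0  ⊔preds=[-4,5]  new=[-2,5]  stable

Least fixpoint reached:
  node 0: [-2,5]
  node 1: [-4,-1]
  node 2: [-3,5]
  node 3: [-1,5]
  node 4: [-4,5]
  node 5: [-4,5]
  node 6: [-1,5]

8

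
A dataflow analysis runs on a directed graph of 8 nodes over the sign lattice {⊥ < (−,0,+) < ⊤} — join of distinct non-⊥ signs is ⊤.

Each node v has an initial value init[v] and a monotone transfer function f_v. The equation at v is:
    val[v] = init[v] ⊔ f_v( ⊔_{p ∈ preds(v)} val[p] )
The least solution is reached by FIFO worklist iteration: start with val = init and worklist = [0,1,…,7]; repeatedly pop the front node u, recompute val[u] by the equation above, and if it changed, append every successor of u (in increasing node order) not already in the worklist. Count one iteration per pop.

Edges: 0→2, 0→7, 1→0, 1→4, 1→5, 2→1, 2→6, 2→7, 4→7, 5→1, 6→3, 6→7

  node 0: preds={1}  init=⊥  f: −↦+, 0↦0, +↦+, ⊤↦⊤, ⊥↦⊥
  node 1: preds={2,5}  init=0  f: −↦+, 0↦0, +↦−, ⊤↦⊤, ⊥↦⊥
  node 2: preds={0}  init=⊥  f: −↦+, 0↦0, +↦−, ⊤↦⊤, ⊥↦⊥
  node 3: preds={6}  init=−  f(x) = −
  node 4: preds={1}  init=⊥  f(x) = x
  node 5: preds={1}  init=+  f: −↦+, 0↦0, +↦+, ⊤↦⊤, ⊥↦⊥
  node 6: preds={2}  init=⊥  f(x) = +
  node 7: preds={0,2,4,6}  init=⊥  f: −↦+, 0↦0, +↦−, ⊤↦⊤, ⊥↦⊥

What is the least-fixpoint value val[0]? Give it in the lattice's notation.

⊤

Trace (15 dequeues):
  [1] u=0 | in 0 | out 0 | prev ⊥ | push {}
  [2] u=1 | in + | out ⊤ | prev 0 | push {0}
  [3] u=2 | in 0 | out 0 | prev ⊥ | push {1}
  [4] u=3 | in ⊥ | out − | ==
  [5] u=4 | in ⊤ | out ⊤ | prev ⊥ | push {}
  [6] u=5 | in ⊤ | out ⊤ | prev + | push {}
  [7] u=6 | in 0 | out + | prev ⊥ | push {3}
  [8] u=7 | in ⊤ | out ⊤ | prev ⊥ | push {}
  [9] u=0 | in ⊤ | out ⊤ | prev 0 | push {2,7}
  [10] u=1 | in ⊤ | out ⊤ | ==
  [11] u=3 | in + | out − | ==
  [12] u=2 | in ⊤ | out ⊤ | prev 0 | push {1,6}
  [13] u=7 | in ⊤ | out ⊤ | ==
  [14] u=1 | in ⊤ | out ⊤ | ==
  [15] u=6 | in ⊤ | out + | ==

Converged values:
  [0] ⊤
  [1] ⊤
  [2] ⊤
  [3] −
  [4] ⊤
  [5] ⊤
  [6] +
  [7] ⊤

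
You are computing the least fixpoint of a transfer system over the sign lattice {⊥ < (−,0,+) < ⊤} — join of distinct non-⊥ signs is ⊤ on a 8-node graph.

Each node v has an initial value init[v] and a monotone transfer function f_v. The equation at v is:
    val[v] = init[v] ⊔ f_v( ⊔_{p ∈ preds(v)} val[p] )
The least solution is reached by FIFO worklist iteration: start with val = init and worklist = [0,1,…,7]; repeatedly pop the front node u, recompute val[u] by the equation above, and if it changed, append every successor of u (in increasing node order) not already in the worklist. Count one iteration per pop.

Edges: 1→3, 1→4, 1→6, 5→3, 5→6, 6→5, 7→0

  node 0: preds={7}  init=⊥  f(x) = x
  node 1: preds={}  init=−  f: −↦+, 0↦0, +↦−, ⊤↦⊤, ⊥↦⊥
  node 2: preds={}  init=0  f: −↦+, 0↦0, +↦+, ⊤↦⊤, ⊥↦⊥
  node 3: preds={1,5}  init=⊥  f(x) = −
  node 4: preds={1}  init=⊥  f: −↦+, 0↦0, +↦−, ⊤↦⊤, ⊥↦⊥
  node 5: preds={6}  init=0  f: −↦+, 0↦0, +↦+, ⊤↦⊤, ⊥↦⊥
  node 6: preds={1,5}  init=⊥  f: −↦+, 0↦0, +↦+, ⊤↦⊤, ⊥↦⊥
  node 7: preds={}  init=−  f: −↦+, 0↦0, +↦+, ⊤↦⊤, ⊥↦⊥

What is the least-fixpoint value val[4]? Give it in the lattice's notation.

Worklist (11 pops):
  #1 pop 0: in=− → − (was ⊥); enqueue []
  #2 pop 1: in=⊥ → − (no change)
  #3 pop 2: in=⊥ → 0 (no change)
  #4 pop 3: in=⊤ → − (was ⊥); enqueue []
  #5 pop 4: in=− → + (was ⊥); enqueue []
  #6 pop 5: in=⊥ → 0 (no change)
  #7 pop 6: in=⊤ → ⊤ (was ⊥); enqueue [5]
  #8 pop 7: in=⊥ → − (no change)
  #9 pop 5: in=⊤ → ⊤ (was 0); enqueue [3,6]
  #10 pop 3: in=⊤ → − (no change)
  #11 pop 6: in=⊤ → ⊤ (no change)

Fixpoint:
  val[0] = −
  val[1] = −
  val[2] = 0
  val[3] = −
  val[4] = +
  val[5] = ⊤
  val[6] = ⊤
  val[7] = −

+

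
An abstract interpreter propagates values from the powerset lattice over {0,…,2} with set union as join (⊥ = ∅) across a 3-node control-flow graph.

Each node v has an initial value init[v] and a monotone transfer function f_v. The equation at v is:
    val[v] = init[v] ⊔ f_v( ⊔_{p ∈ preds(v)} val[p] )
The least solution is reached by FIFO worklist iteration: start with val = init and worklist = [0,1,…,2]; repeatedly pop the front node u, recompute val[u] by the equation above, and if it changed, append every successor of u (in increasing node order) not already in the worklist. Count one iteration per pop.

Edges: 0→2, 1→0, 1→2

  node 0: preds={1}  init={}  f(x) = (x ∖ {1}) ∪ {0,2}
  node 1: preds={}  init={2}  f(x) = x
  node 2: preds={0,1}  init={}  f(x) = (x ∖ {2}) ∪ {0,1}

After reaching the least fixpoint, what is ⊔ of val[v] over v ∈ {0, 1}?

{0,2}

Worklist (3 pops):
  #1 pop 0: in={2} → {0,2} (was {}); enqueue []
  #2 pop 1: in={} → {2} (no change)
  #3 pop 2: in={0,2} → {0,1} (was {}); enqueue []

Fixpoint:
  val[0] = {0,2}
  val[1] = {2}
  val[2] = {0,1}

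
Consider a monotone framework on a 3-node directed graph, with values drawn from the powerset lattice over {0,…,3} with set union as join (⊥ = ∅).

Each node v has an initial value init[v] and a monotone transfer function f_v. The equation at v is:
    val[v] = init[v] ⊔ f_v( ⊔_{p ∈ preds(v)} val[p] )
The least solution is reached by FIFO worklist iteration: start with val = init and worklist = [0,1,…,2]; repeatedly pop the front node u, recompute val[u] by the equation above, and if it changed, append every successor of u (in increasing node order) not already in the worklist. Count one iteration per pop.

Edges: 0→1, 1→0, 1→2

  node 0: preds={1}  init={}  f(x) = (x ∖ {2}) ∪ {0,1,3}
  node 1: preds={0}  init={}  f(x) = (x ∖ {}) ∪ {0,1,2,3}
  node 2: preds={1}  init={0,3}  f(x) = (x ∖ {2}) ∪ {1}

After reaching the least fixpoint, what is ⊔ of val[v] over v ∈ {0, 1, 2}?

Trace (4 dequeues):
  [1] u=0 | in {} | out {0,1,3} | prev {} | push {}
  [2] u=1 | in {0,1,3} | out {0,1,2,3} | prev {} | push {0}
  [3] u=2 | in {0,1,2,3} | out {0,1,3} | prev {0,3} | push {}
  [4] u=0 | in {0,1,2,3} | out {0,1,3} | ==

Converged values:
  [0] {0,1,3}
  [1] {0,1,2,3}
  [2] {0,1,3}

{0,1,2,3}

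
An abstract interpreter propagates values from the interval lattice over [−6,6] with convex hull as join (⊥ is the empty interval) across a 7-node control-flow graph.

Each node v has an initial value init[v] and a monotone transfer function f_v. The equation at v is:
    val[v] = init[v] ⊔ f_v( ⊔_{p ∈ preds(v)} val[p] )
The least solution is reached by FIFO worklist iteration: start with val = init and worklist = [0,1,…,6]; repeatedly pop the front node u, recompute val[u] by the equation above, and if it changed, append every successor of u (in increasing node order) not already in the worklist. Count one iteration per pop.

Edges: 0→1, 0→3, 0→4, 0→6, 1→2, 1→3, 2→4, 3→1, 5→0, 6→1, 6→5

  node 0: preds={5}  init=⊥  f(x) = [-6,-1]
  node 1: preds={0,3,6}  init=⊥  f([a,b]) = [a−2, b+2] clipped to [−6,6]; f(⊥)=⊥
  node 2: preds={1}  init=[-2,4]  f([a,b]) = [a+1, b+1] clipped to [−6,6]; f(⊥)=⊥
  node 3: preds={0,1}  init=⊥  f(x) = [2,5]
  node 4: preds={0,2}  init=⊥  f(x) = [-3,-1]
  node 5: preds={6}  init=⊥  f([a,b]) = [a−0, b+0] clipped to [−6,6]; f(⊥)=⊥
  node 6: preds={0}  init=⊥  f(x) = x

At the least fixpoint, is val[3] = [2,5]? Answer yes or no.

yes

Iteration log — 13 steps:
  step 1. node 0  ⊔preds=⊥  new=[-6,-1]  old=⊥  +wl: 
  step 2. node 1  ⊔preds=[-6,-1]  new=[-6,1]  old=⊥  +wl: 
  step 3. node 2  ⊔preds=[-6,1]  new=[-5,4]  old=[-2,4]  +wl: 
  step 4. node 3  ⊔preds=[-6,1]  new=[2,5]  old=⊥  +wl: 1
  step 5. node 4  ⊔preds=[-6,4]  new=[-3,-1]  old=⊥  +wl: 
  step 6. node 5  ⊔preds=⊥  new=⊥  stable
  step 7. node 6  ⊔preds=[-6,-1]  new=[-6,-1]  old=⊥  +wl: 5
  step 8. node 1  ⊔preds=[-6,5]  new=[-6,6]  old=[-6,1]  +wl: 2,3
  step 9. node 5  ⊔preds=[-6,-1]  new=[-6,-1]  old=⊥  +wl: 0
  step 10. node 2  ⊔preds=[-6,6]  new=[-5,6]  old=[-5,4]  +wl: 4
  step 11. node 3  ⊔preds=[-6,6]  new=[2,5]  stable
  step 12. node 0  ⊔preds=[-6,-1]  new=[-6,-1]  stable
  step 13. node 4  ⊔preds=[-6,6]  new=[-3,-1]  stable

Least fixpoint reached:
  node 0: [-6,-1]
  node 1: [-6,6]
  node 2: [-5,6]
  node 3: [2,5]
  node 4: [-3,-1]
  node 5: [-6,-1]
  node 6: [-6,-1]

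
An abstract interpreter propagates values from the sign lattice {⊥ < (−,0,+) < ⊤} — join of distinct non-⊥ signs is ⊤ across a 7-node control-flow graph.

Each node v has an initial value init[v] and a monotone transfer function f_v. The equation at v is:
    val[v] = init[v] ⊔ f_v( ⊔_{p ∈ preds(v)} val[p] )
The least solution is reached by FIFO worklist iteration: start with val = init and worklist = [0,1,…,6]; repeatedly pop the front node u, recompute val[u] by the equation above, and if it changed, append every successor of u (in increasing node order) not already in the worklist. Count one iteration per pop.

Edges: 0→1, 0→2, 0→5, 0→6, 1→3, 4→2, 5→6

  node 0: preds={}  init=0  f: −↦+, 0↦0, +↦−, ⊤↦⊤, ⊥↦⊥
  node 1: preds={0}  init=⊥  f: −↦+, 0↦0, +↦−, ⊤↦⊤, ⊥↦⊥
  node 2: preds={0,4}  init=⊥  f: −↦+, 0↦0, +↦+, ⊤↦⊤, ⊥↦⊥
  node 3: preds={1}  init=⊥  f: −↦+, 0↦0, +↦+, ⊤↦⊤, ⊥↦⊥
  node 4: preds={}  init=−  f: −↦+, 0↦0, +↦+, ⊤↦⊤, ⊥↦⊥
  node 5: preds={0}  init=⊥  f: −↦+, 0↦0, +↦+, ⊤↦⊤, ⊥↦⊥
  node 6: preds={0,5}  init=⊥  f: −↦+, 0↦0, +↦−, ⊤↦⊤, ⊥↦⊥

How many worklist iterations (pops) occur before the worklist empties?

7

Trace (7 dequeues):
  [1] u=0 | in ⊥ | out 0 | ==
  [2] u=1 | in 0 | out 0 | prev ⊥ | push {}
  [3] u=2 | in ⊤ | out ⊤ | prev ⊥ | push {}
  [4] u=3 | in 0 | out 0 | prev ⊥ | push {}
  [5] u=4 | in ⊥ | out − | ==
  [6] u=5 | in 0 | out 0 | prev ⊥ | push {}
  [7] u=6 | in 0 | out 0 | prev ⊥ | push {}

Converged values:
  [0] 0
  [1] 0
  [2] ⊤
  [3] 0
  [4] −
  [5] 0
  [6] 0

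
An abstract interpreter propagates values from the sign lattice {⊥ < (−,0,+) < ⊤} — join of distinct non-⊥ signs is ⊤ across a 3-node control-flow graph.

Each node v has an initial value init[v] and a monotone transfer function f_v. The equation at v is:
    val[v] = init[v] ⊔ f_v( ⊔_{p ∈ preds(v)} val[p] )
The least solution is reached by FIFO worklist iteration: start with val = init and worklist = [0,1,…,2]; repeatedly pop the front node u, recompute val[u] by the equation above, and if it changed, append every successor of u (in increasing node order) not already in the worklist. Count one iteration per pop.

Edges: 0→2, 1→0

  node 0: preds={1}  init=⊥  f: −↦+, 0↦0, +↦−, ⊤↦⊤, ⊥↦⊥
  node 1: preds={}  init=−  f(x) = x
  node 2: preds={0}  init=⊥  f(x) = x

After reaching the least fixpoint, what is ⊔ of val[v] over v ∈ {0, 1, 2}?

⊤

Trace (3 dequeues):
  [1] u=0 | in − | out + | prev ⊥ | push {}
  [2] u=1 | in ⊥ | out − | ==
  [3] u=2 | in + | out + | prev ⊥ | push {}

Converged values:
  [0] +
  [1] −
  [2] +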